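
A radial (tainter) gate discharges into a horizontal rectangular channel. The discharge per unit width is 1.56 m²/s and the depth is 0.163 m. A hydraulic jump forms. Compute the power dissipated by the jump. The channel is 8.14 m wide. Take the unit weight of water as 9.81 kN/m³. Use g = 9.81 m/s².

P = 389 kW

V₁ = q/y₁ = 1.56/0.163 = 9.57 m/s. Fr₁ = V₁/√(g·y₁) = 9.57/√(9.81×0.163) = 7.57.
From the momentum equation for a rectangular channel, y₂/y₁ = ½[√(1 + 8Fr₁²) − 1] = ½[√459.3 − 1] = 10.2.
y₂ = 10.2 × 0.163 = 1.67 m.
V₂ = q/y₂ = 1.56/1.67 = 0.937 m/s. E₁ = y₁ + V₁²/2g = 4.83 m; E₂ = y₂ + V₂²/2g = 1.71 m. ΔE = E₁ − E₂ = 3.12 m.
Q = q·b = 1.56 × 8.14 = 12.7 m³/s. P = γ·Q·ΔE = 9.81 × 12.7 × 3.12 = 389 kW.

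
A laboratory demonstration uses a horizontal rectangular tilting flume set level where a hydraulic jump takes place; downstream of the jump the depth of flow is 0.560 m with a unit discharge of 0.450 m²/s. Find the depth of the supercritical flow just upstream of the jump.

y₁ = 0.110 m

V₂ = q/y₂ = 0.450/0.560 = 0.804 m/s; Fr₂ = V₂/√(g·y₂) = 0.343.
From the momentum equation (using Fr₂), y₁/y₂ = ½[√(1 + 8Fr₂²) − 1] = ½[√1.940 − 1] = 0.196.
y₁ = 0.196 × 0.560 = 0.110 m.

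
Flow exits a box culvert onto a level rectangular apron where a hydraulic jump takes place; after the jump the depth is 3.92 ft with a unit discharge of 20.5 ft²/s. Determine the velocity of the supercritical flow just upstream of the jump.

V₂ = q/y₂ = 20.5/3.92 = 5.23 ft/s; Fr₂ = V₂/√(g·y₂) = 0.465.
The Bélanger relation is symmetric: y₁/y₂ = ½[√(1 + 8Fr₂²) − 1] = ½[√2.733 − 1] = 0.327.
y₁ = 0.327 × 3.92 = 1.28 ft.
V₁ = q/y₁ = 20.5/1.28 = 16.0 ft/s.

V₁ = 16.0 ft/s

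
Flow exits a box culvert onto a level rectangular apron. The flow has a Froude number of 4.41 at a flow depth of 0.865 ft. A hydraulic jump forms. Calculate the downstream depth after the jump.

Fr₁ = 4.41 (given).
Bélanger equation: y₂/y₁ = ½[√(1 + 8Fr₁²) − 1] = ½[√156.6 − 1] = 5.76.
y₂ = 5.76 × 0.865 = 4.98 ft.

y₂ = 4.98 ft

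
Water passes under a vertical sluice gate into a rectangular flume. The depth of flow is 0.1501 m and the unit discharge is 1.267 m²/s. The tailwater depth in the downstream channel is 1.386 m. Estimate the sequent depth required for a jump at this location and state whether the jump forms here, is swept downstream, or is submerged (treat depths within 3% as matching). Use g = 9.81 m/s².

y₂ = 1.403 m; the jump forms here

V₁ = q/y₁ = 1.267/0.1501 = 8.441 m/s. Fr₁ = V₁/√(g·y₁) = 8.441/√(9.81×0.1501) = 6.956.
Bélanger equation: y₂/y₁ = ½[√(1 + 8Fr₁²) − 1] = ½[√388.11 − 1] = 9.350.
y₂ = 9.350 × 0.1501 = 1.403 m.
Tailwater y_tw = 1.386 m: y_tw ≈ y₂, so the jump forms here.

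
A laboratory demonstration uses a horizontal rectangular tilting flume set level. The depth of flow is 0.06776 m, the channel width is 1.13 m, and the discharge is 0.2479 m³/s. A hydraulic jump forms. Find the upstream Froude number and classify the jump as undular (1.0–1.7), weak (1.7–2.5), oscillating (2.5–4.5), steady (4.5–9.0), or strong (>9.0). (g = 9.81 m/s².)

Fr₁ = 3.971; oscillating jump

q = Q/b = 0.2479/1.13 = 0.2194 m²/s; V₁ = q/y₁ = 3.238 m/s. Fr₁ = V₁/√(g·y₁) = 3.971.
Fr₁ = 3.971 lies in the oscillating range.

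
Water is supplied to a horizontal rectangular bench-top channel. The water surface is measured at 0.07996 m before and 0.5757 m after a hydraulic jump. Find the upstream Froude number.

Fr₁ = 5.433

For a rectangular channel the momentum equation gives q² = ½·g·y₁·y₂·(y₁ + y₂) = ½×9.81×0.07996×0.5757×0.6557 = 0.1480.
q = √0.1480 = 0.3848 m²/s.
V₁ = q/y₁ = 4.812 m/s; Fr₁ = V₁/√(g·y₁) = 5.433.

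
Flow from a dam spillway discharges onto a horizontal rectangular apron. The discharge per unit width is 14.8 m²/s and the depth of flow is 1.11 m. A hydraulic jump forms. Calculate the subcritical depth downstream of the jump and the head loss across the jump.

V₁ = q/y₁ = 14.8/1.11 = 13.3 m/s. Fr₁ = V₁/√(g·y₁) = 13.3/√(9.81×1.11) = 4.04.
From the momentum equation for a rectangular channel, y₂/y₁ = ½[√(1 + 8Fr₁²) − 1] = ½[√131.6 − 1] = 5.24.
y₂ = 5.24 × 1.11 = 5.81 m.
Head loss: ΔE = (y₂ − y₁)³/(4y₁y₂) = (5.81 − 1.11)³/(4×1.11×5.81) = 104/25.8 = 4.03 m.

y₂ = 5.81 m; ΔE = 4.03 m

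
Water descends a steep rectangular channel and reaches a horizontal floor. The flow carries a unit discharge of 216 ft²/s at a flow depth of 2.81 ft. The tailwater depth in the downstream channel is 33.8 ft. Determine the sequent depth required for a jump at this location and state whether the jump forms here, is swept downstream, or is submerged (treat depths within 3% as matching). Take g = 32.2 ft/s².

V₁ = q/y₁ = 216/2.81 = 76.9 ft/s. Fr₁ = V₁/√(g·y₁) = 76.9/√(32.2×2.81) = 8.08.
Bélanger equation: y₂/y₁ = ½[√(1 + 8Fr₁²) − 1] = ½[√523.4 − 1] = 10.9.
y₂ = 10.9 × 2.81 = 30.7 ft.
Tailwater y_tw = 33.8 ft: y_tw > y₂, so the jump is submerged.

y₂ = 30.7 ft; the jump is submerged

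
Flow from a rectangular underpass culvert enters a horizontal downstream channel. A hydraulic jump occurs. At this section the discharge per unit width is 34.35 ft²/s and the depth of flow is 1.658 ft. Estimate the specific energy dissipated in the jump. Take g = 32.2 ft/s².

ΔE = 1.920 ft

V₁ = q/y₁ = 34.35/1.658 = 20.72 ft/s. Fr₁ = V₁/√(g·y₁) = 20.72/√(32.2×1.658) = 2.835.
From the momentum equation for a rectangular channel, y₂/y₁ = ½[√(1 + 8Fr₁²) − 1] = ½[√65.318 − 1] = 3.541.
y₂ = 3.541 × 1.658 = 5.871 ft.
V₂ = q/y₂ = 34.35/5.871 = 5.851 ft/s. E₁ = y₁ + V₁²/2g = 8.323 ft; E₂ = y₂ + V₂²/2g = 6.403 ft. ΔE = E₁ − E₂ = 1.920 ft.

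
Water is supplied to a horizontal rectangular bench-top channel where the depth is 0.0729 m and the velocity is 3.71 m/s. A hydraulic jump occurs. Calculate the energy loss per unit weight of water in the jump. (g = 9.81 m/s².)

Fr₁ = V₁/√(g·y₁) = 3.71/√(9.81×0.0729) = 4.39.
From the momentum equation for a rectangular channel, y₂/y₁ = ½[√(1 + 8Fr₁²) − 1] = ½[√155.0 − 1] = 5.72.
y₂ = 5.72 × 0.0729 = 0.417 m.
q = V₁·y₁ = 3.71 × 0.0729 = 0.270 m²/s. V₂ = q/y₂ = 0.270/0.417 = 0.648 m/s. E₁ = y₁ + V₁²/2g = 0.774 m; E₂ = y₂ + V₂²/2g = 0.439 m. ΔE = E₁ − E₂ = 0.336 m.

ΔE = 0.336 m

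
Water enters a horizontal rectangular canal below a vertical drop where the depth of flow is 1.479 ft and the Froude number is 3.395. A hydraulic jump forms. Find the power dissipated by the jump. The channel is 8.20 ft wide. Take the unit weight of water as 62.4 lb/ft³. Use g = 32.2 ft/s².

Fr₁ = 3.395 (given).
From the momentum equation for a rectangular channel, y₂/y₁ = ½[√(1 + 8Fr₁²) − 1] = ½[√93.208 − 1] = 4.327.
y₂ = 4.327 × 1.479 = 6.400 ft.
Head loss: ΔE = (y₂ − y₁)³/(4y₁y₂) = (6.400 − 1.479)³/(4×1.479×6.400) = 119.2/37.86 = 3.147 ft.
V₁ = Fr₁·√(g·y₁) = 3.395×√(32.2×1.479) = 23.43 ft/s; q = V₁·y₁ = 34.65 ft²/s. Q = q·b = 34.65 × 8.20 = 284.1 cfs. P = γ·Q·ΔE/550 = 62.4 × 284.1 × 3.147 / 550 = 101.5 hp.

P = 101.5 hp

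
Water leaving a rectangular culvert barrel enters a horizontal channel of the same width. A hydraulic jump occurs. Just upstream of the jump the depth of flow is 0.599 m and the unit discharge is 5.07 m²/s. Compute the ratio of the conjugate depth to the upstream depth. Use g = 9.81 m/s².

y₂/y₁ = 4.46

V₁ = q/y₁ = 5.07/0.599 = 8.46 m/s. Fr₁ = V₁/√(g·y₁) = 8.46/√(9.81×0.599) = 3.49.
Conjugate-depth relation: y₂/y₁ = ½[√(1 + 8Fr₁²) − 1] = ½[√98.53 − 1] = 4.46.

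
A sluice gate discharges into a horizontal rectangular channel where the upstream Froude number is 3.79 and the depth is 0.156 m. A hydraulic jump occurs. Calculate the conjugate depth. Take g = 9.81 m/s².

Fr₁ = 3.79 (given).
By Bélanger, y₂/y₁ = ½[√(1 + 8Fr₁²) − 1] = ½[√115.9 − 1] = 4.88.
y₂ = 4.88 × 0.156 = 0.762 m.

y₂ = 0.762 m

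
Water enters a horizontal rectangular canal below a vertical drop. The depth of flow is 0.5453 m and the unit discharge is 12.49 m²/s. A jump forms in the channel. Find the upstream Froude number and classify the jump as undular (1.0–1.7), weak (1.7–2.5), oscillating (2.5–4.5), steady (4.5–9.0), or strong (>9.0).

V₁ = q/y₁ = 12.49/0.5453 = 22.90 m/s. Fr₁ = V₁/√(g·y₁) = 22.90/√(9.81×0.5453) = 9.903.
Fr₁ = 9.903 lies in the strong range.

Fr₁ = 9.903; strong jump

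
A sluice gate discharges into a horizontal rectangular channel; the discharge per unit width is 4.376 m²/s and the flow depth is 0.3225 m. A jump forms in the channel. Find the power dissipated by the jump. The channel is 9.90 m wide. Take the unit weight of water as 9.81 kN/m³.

P = 2676 kW

V₁ = q/y₁ = 4.376/0.3225 = 13.57 m/s. Fr₁ = V₁/√(g·y₁) = 13.57/√(9.81×0.3225) = 7.629.
Bélanger equation: y₂/y₁ = ½[√(1 + 8Fr₁²) − 1] = ½[√466.57 − 1] = 10.30.
y₂ = 10.30 × 0.3225 = 3.322 m.
Head loss: ΔE = (y₂ − y₁)³/(4y₁y₂) = (3.322 − 0.3225)³/(4×0.3225×3.322) = 26.98/4.285 = 6.296 m.
Q = q·b = 4.376 × 9.90 = 43.32 m³/s. P = γ·Q·ΔE = 9.81 × 43.32 × 6.296 = 2676 kW.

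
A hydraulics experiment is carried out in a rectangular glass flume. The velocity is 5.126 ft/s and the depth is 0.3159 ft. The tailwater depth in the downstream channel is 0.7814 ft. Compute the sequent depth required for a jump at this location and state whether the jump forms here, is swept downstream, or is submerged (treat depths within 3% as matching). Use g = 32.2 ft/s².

y₂ = 0.5772 ft; the jump is submerged

Fr₁ = V₁/√(g·y₁) = 5.126/√(32.2×0.3159) = 1.607.
Bélanger equation: y₂/y₁ = ½[√(1 + 8Fr₁²) − 1] = ½[√21.665 − 1] = 1.827.
y₂ = 1.827 × 0.3159 = 0.5772 ft.
Tailwater y_tw = 0.7814 ft: y_tw > y₂, so the jump is submerged.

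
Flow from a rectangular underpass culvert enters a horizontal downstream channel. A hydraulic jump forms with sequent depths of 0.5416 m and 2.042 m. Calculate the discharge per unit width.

For a rectangular channel the momentum equation gives q² = ½·g·y₁·y₂·(y₁ + y₂) = ½×9.81×0.5416×2.042×2.584 = 14.02.
q = √14.02 = 3.744 m²/s.

q = 3.744 m²/s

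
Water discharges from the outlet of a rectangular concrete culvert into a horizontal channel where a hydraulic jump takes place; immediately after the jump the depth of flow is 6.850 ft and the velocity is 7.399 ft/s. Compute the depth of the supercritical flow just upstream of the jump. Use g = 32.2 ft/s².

Fr₂ = V₂/√(g·y₂) = 7.399/√(32.2×6.850) = 0.4982.
From the momentum equation (using Fr₂), y₁/y₂ = ½[√(1 + 8Fr₂²) − 1] = ½[√2.9856 − 1] = 0.3639.
y₁ = 0.3639 × 6.850 = 2.493 ft.

y₁ = 2.493 ft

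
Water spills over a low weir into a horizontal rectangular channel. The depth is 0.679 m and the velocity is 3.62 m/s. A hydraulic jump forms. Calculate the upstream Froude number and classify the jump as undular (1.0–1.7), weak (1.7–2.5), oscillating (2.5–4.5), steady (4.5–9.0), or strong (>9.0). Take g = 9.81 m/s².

Fr₁ = V₁/√(g·y₁) = 3.62/√(9.81×0.679) = 1.40.
Fr₁ = 1.40 lies in the undular range.

Fr₁ = 1.40; undular jump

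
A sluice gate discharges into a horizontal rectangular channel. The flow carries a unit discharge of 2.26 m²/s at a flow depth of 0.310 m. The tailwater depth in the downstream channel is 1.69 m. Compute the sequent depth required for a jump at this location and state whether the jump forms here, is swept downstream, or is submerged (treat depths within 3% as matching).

y₂ = 1.68 m; the jump forms here

V₁ = q/y₁ = 2.26/0.310 = 7.29 m/s. Fr₁ = V₁/√(g·y₁) = 7.29/√(9.81×0.310) = 4.18.
By Bélanger, y₂/y₁ = ½[√(1 + 8Fr₁²) − 1] = ½[√140.8 − 1] = 5.43.
y₂ = 5.43 × 0.310 = 1.68 m.
Tailwater y_tw = 1.69 m: y_tw ≈ y₂, so the jump forms here.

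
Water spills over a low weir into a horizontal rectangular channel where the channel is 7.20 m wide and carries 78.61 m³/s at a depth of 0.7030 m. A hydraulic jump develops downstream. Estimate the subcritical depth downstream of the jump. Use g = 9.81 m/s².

y₂ = 5.539 m

q = Q/b = 78.61/7.20 = 10.92 m²/s; V₁ = q/y₁ = 15.53 m/s. Fr₁ = V₁/√(g·y₁) = 5.914.
Conjugate-depth relation: y₂/y₁ = ½[√(1 + 8Fr₁²) − 1] = ½[√280.80 − 1] = 7.879.
y₂ = 7.879 × 0.7030 = 5.539 m.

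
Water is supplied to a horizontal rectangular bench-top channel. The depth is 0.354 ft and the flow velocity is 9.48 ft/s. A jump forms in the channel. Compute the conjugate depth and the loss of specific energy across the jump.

y₂ = 1.24 ft; ΔE = 0.396 ft

Fr₁ = V₁/√(g·y₁) = 9.48/√(32.2×0.354) = 2.81.
Sequent-depth ratio: y₂/y₁ = ½[√(1 + 8Fr₁²) − 1] = ½[√64.07 − 1] = 3.50.
y₂ = 3.50 × 0.354 = 1.24 ft.
Head loss: ΔE = (y₂ − y₁)³/(4y₁y₂) = (1.24 − 0.354)³/(4×0.354×1.24) = 0.695/1.76 = 0.396 ft.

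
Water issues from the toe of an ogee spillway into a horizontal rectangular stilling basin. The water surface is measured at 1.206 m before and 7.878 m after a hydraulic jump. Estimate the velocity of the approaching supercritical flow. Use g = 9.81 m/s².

For a rectangular channel the momentum equation gives q² = ½·g·y₁·y₂·(y₁ + y₂) = ½×9.81×1.206×7.878×9.084 = 423.3.
q = √423.3 = 20.57 m²/s.
V₁ = q/y₁ = 20.57/1.206 = 17.06 m/s.

V₁ = 17.06 m/s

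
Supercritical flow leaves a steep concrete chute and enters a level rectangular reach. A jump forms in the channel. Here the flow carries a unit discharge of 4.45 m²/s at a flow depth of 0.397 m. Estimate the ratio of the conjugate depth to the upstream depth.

V₁ = q/y₁ = 4.45/0.397 = 11.2 m/s. Fr₁ = V₁/√(g·y₁) = 11.2/√(9.81×0.397) = 5.68.
Conjugate-depth relation: y₂/y₁ = ½[√(1 + 8Fr₁²) − 1] = ½[√259.1 − 1] = 7.55.

y₂/y₁ = 7.55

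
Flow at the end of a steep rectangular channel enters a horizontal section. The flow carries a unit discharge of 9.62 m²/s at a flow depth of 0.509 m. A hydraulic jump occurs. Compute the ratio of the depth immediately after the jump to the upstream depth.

y₂/y₁ = 11.5

V₁ = q/y₁ = 9.62/0.509 = 18.9 m/s. Fr₁ = V₁/√(g·y₁) = 18.9/√(9.81×0.509) = 8.46.
Bélanger equation: y₂/y₁ = ½[√(1 + 8Fr₁²) − 1] = ½[√573.3 − 1] = 11.5.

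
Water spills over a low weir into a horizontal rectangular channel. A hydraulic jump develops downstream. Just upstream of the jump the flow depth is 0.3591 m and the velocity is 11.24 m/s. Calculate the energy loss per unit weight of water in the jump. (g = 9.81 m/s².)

Fr₁ = V₁/√(g·y₁) = 11.24/√(9.81×0.3591) = 5.989.
From the momentum equation for a rectangular channel, y₂/y₁ = ½[√(1 + 8Fr₁²) − 1] = ½[√287.91 − 1] = 7.984.
y₂ = 7.984 × 0.3591 = 2.867 m.
Head loss: ΔE = (y₂ − y₁)³/(4y₁y₂) = (2.867 − 0.3591)³/(4×0.3591×2.867) = 15.77/4.118 = 3.830 m.

ΔE = 3.830 m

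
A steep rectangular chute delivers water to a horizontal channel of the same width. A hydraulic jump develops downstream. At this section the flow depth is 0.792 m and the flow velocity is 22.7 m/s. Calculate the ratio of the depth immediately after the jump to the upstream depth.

Fr₁ = V₁/√(g·y₁) = 22.7/√(9.81×0.792) = 8.14.
Bélanger equation: y₂/y₁ = ½[√(1 + 8Fr₁²) − 1] = ½[√531.6 − 1] = 11.0.

y₂/y₁ = 11.0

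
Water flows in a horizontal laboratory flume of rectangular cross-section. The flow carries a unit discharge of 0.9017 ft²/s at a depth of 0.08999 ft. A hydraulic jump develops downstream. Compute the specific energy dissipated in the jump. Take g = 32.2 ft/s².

V₁ = q/y₁ = 0.9017/0.08999 = 10.02 ft/s. Fr₁ = V₁/√(g·y₁) = 10.02/√(32.2×0.08999) = 5.886.
Conjugate-depth relation: y₂/y₁ = ½[√(1 + 8Fr₁²) − 1] = ½[√278.19 − 1] = 7.839.
y₂ = 7.839 × 0.08999 = 0.7055 ft.
Head loss: ΔE = (y₂ − y₁)³/(4y₁y₂) = (0.7055 − 0.08999)³/(4×0.08999×0.7055) = 0.2332/0.2539 = 0.9182 ft.

ΔE = 0.9182 ft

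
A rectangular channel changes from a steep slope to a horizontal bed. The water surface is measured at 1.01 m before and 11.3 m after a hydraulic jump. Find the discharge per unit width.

For a rectangular channel the momentum equation gives q² = ½·g·y₁·y₂·(y₁ + y₂) = ½×9.81×1.01×11.3×12.3 = 689.
q = √689 = 26.3 m²/s.

q = 26.3 m²/s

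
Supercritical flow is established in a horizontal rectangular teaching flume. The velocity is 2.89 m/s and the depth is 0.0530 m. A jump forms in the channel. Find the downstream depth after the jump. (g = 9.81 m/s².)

y₂ = 0.275 m

Fr₁ = V₁/√(g·y₁) = 2.89/√(9.81×0.0530) = 4.01.
Bélanger equation: y₂/y₁ = ½[√(1 + 8Fr₁²) − 1] = ½[√129.5 − 1] = 5.19.
y₂ = 5.19 × 0.0530 = 0.275 m.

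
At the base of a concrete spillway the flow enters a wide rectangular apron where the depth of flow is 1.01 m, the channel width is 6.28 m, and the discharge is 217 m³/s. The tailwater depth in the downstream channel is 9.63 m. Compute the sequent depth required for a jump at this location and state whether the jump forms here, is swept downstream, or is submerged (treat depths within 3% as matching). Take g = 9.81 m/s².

q = Q/b = 217/6.28 = 34.6 m²/s; V₁ = q/y₁ = 34.2 m/s. Fr₁ = V₁/√(g·y₁) = 10.9.
Bélanger equation: y₂/y₁ = ½[√(1 + 8Fr₁²) − 1] = ½[√946.1 − 1] = 14.9.
y₂ = 14.9 × 1.01 = 15.0 m.
Tailwater y_tw = 9.63 m: y_tw < y₂, so the jump is swept downstream.

y₂ = 15.0 m; the jump is swept downstream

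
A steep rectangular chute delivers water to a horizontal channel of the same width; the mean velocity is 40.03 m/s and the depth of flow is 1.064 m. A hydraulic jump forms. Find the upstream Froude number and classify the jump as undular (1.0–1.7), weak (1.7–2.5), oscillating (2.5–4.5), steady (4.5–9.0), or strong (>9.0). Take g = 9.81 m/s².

Fr₁ = V₁/√(g·y₁) = 40.03/√(9.81×1.064) = 12.39.
Fr₁ = 12.39 lies in the strong range.

Fr₁ = 12.39; strong jump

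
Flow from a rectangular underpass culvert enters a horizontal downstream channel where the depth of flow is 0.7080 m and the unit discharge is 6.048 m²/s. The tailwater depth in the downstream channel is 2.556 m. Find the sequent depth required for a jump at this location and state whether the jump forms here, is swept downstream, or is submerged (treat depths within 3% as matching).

y₂ = 2.911 m; the jump is swept downstream

V₁ = q/y₁ = 6.048/0.7080 = 8.542 m/s. Fr₁ = V₁/√(g·y₁) = 8.542/√(9.81×0.7080) = 3.241.
Conjugate-depth relation: y₂/y₁ = ½[√(1 + 8Fr₁²) − 1] = ½[√85.051 − 1] = 4.111.
y₂ = 4.111 × 0.7080 = 2.911 m.
Tailwater y_tw = 2.556 m: y_tw < y₂, so the jump is swept downstream.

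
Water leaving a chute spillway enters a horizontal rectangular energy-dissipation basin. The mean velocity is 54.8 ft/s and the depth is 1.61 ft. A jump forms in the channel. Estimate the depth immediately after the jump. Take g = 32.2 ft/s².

y₂ = 16.5 ft

Fr₁ = V₁/√(g·y₁) = 54.8/√(32.2×1.61) = 7.61.
Conjugate-depth relation: y₂/y₁ = ½[√(1 + 8Fr₁²) − 1] = ½[√464.4 − 1] = 10.3.
y₂ = 10.3 × 1.61 = 16.5 ft.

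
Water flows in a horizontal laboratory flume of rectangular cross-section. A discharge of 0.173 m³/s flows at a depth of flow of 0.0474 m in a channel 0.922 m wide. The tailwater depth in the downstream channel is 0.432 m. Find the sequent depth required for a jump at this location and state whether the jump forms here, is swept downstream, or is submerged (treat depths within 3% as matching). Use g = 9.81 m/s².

y₂ = 0.366 m; the jump is submerged

q = Q/b = 0.173/0.922 = 0.188 m²/s; V₁ = q/y₁ = 3.96 m/s. Fr₁ = V₁/√(g·y₁) = 5.81.
By Bélanger, y₂/y₁ = ½[√(1 + 8Fr₁²) − 1] = ½[√270.6 − 1] = 7.72.
y₂ = 7.72 × 0.0474 = 0.366 m.
Tailwater y_tw = 0.432 m: y_tw > y₂, so the jump is submerged.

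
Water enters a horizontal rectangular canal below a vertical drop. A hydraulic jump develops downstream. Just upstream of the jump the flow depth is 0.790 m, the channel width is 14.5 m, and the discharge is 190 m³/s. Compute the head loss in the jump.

q = Q/b = 190/14.5 = 13.1 m²/s; V₁ = q/y₁ = 16.6 m/s. Fr₁ = V₁/√(g·y₁) = 5.96.
Conjugate-depth relation: y₂/y₁ = ½[√(1 + 8Fr₁²) − 1] = ½[√285.0 − 1] = 7.94.
y₂ = 7.94 × 0.790 = 6.27 m.
Head loss: ΔE = (y₂ − y₁)³/(4y₁y₂) = (6.27 − 0.790)³/(4×0.790×6.27) = 165/19.8 = 8.32 m.

ΔE = 8.32 m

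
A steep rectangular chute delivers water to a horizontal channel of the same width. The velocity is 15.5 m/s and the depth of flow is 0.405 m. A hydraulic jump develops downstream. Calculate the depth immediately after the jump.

y₂ = 4.26 m

Fr₁ = V₁/√(g·y₁) = 15.5/√(9.81×0.405) = 7.78.
Sequent-depth ratio: y₂/y₁ = ½[√(1 + 8Fr₁²) − 1] = ½[√484.8 − 1] = 10.5.
y₂ = 10.5 × 0.405 = 4.26 m.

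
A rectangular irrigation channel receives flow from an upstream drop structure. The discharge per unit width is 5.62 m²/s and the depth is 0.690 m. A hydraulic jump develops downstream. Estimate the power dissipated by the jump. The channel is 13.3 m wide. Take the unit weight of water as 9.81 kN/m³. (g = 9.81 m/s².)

P = 826 kW

V₁ = q/y₁ = 5.62/0.690 = 8.14 m/s. Fr₁ = V₁/√(g·y₁) = 8.14/√(9.81×0.690) = 3.13.
Sequent-depth ratio: y₂/y₁ = ½[√(1 + 8Fr₁²) − 1] = ½[√79.41 − 1] = 3.96.
y₂ = 3.96 × 0.690 = 2.73 m.
Head loss: ΔE = (y₂ − y₁)³/(4y₁y₂) = (2.73 − 0.690)³/(4×0.690×2.73) = 8.48/7.53 = 1.13 m.
Q = q·b = 5.62 × 13.3 = 74.7 m³/s. P = γ·Q·ΔE = 9.81 × 74.7 × 1.13 = 826 kW.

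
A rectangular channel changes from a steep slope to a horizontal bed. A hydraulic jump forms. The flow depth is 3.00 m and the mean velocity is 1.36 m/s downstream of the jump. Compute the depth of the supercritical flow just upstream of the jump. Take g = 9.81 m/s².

Fr₂ = V₂/√(g·y₂) = 1.36/√(9.81×3.00) = 0.251.
From the momentum equation (using Fr₂), y₁/y₂ = ½[√(1 + 8Fr₂²) − 1] = ½[√1.503 − 1] = 0.113.
y₁ = 0.113 × 3.00 = 0.339 m.

y₁ = 0.339 m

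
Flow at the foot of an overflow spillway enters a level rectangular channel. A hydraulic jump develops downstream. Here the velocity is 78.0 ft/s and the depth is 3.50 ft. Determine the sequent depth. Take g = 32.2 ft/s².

y₂ = 34.7 ft

Fr₁ = V₁/√(g·y₁) = 78.0/√(32.2×3.50) = 7.35.
Conjugate-depth relation: y₂/y₁ = ½[√(1 + 8Fr₁²) − 1] = ½[√432.9 − 1] = 9.90.
y₂ = 9.90 × 3.50 = 34.7 ft.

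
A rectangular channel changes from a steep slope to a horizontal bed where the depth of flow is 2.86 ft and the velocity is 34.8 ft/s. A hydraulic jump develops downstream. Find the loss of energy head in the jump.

Fr₁ = V₁/√(g·y₁) = 34.8/√(32.2×2.86) = 3.63.
By Bélanger, y₂/y₁ = ½[√(1 + 8Fr₁²) − 1] = ½[√106.2 − 1] = 4.65.
y₂ = 4.65 × 2.86 = 13.3 ft.
q = V₁·y₁ = 34.8 × 2.86 = 99.5 ft²/s. V₂ = q/y₂ = 99.5/13.3 = 7.48 ft/s. E₁ = y₁ + V₁²/2g = 21.7 ft; E₂ = y₂ + V₂²/2g = 14.2 ft. ΔE = E₁ − E₂ = 7.49 ft.

ΔE = 7.49 ft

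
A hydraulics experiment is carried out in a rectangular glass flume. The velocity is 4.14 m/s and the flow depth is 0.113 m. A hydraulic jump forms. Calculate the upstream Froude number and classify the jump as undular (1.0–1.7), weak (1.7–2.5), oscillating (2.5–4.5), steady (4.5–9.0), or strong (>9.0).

Fr₁ = 3.93; oscillating jump

Fr₁ = V₁/√(g·y₁) = 4.14/√(9.81×0.113) = 3.93.
Fr₁ = 3.93 lies in the oscillating range.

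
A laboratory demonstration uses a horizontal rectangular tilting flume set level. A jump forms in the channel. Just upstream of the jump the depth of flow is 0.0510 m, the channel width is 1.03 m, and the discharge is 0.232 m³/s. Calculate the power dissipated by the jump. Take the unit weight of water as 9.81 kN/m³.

P = 1.38 kW

q = Q/b = 0.232/1.03 = 0.225 m²/s; V₁ = q/y₁ = 4.42 m/s. Fr₁ = V₁/√(g·y₁) = 6.24.
Conjugate-depth relation: y₂/y₁ = ½[√(1 + 8Fr₁²) − 1] = ½[√312.9 − 1] = 8.34.
y₂ = 8.34 × 0.0510 = 0.426 m.
V₂ = q/y₂ = 0.225/0.426 = 0.529 m/s. E₁ = y₁ + V₁²/2g = 1.05 m; E₂ = y₂ + V₂²/2g = 0.440 m. ΔE = E₁ − E₂ = 0.605 m.
P = γ·Q·ΔE = 9.81 × 0.232 × 0.605 = 1.38 kW.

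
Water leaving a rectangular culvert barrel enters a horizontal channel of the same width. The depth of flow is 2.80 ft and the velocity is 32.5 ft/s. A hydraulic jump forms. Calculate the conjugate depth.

Fr₁ = V₁/√(g·y₁) = 32.5/√(32.2×2.80) = 3.42.
By Bélanger, y₂/y₁ = ½[√(1 + 8Fr₁²) − 1] = ½[√94.72 − 1] = 4.37.
y₂ = 4.37 × 2.80 = 12.2 ft.

y₂ = 12.2 ft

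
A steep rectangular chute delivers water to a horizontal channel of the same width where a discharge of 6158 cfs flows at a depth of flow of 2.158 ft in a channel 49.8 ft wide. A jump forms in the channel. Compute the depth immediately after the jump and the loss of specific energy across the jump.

y₂ = 19.93 ft; ΔE = 32.62 ft

q = Q/b = 6158/49.8 = 123.7 ft²/s; V₁ = q/y₁ = 57.30 ft/s. Fr₁ = V₁/√(g·y₁) = 6.874.
Bélanger equation: y₂/y₁ = ½[√(1 + 8Fr₁²) − 1] = ½[√379.01 − 1] = 9.234.
y₂ = 9.234 × 2.158 = 19.93 ft.
V₂ = q/y₂ = 123.7/19.93 = 6.205 ft/s. E₁ = y₁ + V₁²/2g = 53.14 ft; E₂ = y₂ + V₂²/2g = 20.53 ft. ΔE = E₁ − E₂ = 32.62 ft.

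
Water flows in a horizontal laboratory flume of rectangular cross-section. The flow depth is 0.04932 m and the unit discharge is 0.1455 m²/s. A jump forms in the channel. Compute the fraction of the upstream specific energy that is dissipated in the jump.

V₁ = q/y₁ = 0.1455/0.04932 = 2.950 m/s. Fr₁ = V₁/√(g·y₁) = 2.950/√(9.81×0.04932) = 4.241.
From the momentum equation for a rectangular channel, y₂/y₁ = ½[√(1 + 8Fr₁²) − 1] = ½[√144.91 − 1] = 5.519.
y₂ = 5.519 × 0.04932 = 0.2722 m.
E₁ = y₁ + V₁²/2g = 0.4929 m. ΔE = (y₂ − y₁)³/(4y₁y₂) = 0.2062 m. ΔE/E₁ = 0.2062/0.4929 = 0.418.

ΔE/E₁ = 0.418 (41.8%)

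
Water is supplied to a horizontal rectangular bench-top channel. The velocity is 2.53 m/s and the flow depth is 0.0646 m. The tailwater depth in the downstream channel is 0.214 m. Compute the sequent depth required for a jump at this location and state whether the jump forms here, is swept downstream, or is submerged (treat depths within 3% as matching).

y₂ = 0.260 m; the jump is swept downstream

Fr₁ = V₁/√(g·y₁) = 2.53/√(9.81×0.0646) = 3.18.
Sequent-depth ratio: y₂/y₁ = ½[√(1 + 8Fr₁²) − 1] = ½[√81.80 − 1] = 4.02.
y₂ = 4.02 × 0.0646 = 0.260 m.
Tailwater y_tw = 0.214 m: y_tw < y₂, so the jump is swept downstream.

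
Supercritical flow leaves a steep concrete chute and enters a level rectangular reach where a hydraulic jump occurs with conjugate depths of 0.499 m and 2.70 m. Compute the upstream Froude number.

For a rectangular channel the momentum equation gives q² = ½·g·y₁·y₂·(y₁ + y₂) = ½×9.81×0.499×2.70×3.20 = 21.1.
q = √21.1 = 4.60 m²/s.
V₁ = q/y₁ = 9.21 m/s; Fr₁ = V₁/√(g·y₁) = 4.16.

Fr₁ = 4.16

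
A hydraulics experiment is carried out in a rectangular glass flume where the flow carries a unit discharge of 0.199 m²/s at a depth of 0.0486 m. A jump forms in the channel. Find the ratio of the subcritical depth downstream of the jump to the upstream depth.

V₁ = q/y₁ = 0.199/0.0486 = 4.09 m/s. Fr₁ = V₁/√(g·y₁) = 4.09/√(9.81×0.0486) = 5.93.
By Bélanger, y₂/y₁ = ½[√(1 + 8Fr₁²) − 1] = ½[√282.3 − 1] = 7.90.

y₂/y₁ = 7.90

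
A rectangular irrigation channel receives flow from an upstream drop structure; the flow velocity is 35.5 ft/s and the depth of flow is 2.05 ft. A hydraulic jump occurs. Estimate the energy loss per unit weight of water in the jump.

ΔE = 9.33 ft

Fr₁ = V₁/√(g·y₁) = 35.5/√(32.2×2.05) = 4.37.
From the momentum equation for a rectangular channel, y₂/y₁ = ½[√(1 + 8Fr₁²) − 1] = ½[√153.7 − 1] = 5.70.
y₂ = 5.70 × 2.05 = 11.7 ft.
Head loss: ΔE = (y₂ − y₁)³/(4y₁y₂) = (11.7 − 2.05)³/(4×2.05×11.7) = 894/95.8 = 9.33 ft.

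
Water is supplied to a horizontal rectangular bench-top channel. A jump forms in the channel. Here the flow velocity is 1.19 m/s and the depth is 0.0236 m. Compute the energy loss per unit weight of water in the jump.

Fr₁ = V₁/√(g·y₁) = 1.19/√(9.81×0.0236) = 2.47.
By Bélanger, y₂/y₁ = ½[√(1 + 8Fr₁²) − 1] = ½[√49.93 − 1] = 3.03.
y₂ = 3.03 × 0.0236 = 0.0716 m.
q = V₁·y₁ = 1.19 × 0.0236 = 0.0281 m²/s. V₂ = q/y₂ = 0.0281/0.0716 = 0.392 m/s. E₁ = y₁ + V₁²/2g = 0.0958 m; E₂ = y₂ + V₂²/2g = 0.0794 m. ΔE = E₁ − E₂ = 0.0163 m.

ΔE = 0.0163 m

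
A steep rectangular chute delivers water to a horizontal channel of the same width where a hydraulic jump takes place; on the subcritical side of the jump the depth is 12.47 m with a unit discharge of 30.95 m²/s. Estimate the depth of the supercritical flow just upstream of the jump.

V₂ = q/y₂ = 30.95/12.47 = 2.482 m/s; Fr₂ = V₂/√(g·y₂) = 0.2244.
Since the conjugate-depth ratio holds either way, y₁/y₂ = ½[√(1 + 8Fr₂²) − 1] = ½[√1.4028 − 1] = 0.09221.
y₁ = 0.09221 × 12.47 = 1.150 m.

y₁ = 1.150 m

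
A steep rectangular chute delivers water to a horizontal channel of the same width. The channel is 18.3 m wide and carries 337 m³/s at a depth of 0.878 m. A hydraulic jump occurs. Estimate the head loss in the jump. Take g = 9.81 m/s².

ΔE = 14.6 m

q = Q/b = 337/18.3 = 18.4 m²/s; V₁ = q/y₁ = 21.0 m/s. Fr₁ = V₁/√(g·y₁) = 7.15.
Bélanger equation: y₂/y₁ = ½[√(1 + 8Fr₁²) − 1] = ½[√409.6 − 1] = 9.62.
y₂ = 9.62 × 0.878 = 8.45 m.
V₂ = q/y₂ = 18.4/8.45 = 2.18 m/s. E₁ = y₁ + V₁²/2g = 23.3 m; E₂ = y₂ + V₂²/2g = 8.69 m. ΔE = E₁ − E₂ = 14.6 m.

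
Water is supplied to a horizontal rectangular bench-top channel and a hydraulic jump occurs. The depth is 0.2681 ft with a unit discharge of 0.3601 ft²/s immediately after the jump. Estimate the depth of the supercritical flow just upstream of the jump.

y₁ = 0.08506 ft

V₂ = q/y₂ = 0.3601/0.2681 = 1.343 ft/s; Fr₂ = V₂/√(g·y₂) = 0.4571.
Applying the sequent-depth relation in reverse, y₁/y₂ = ½[√(1 + 8Fr₂²) − 1] = ½[√2.6718 − 1] = 0.3173.
y₁ = 0.3173 × 0.2681 = 0.08506 ft.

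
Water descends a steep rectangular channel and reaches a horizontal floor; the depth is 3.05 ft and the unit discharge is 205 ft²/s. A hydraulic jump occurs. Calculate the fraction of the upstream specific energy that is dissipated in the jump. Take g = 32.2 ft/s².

V₁ = q/y₁ = 205/3.05 = 67.2 ft/s. Fr₁ = V₁/√(g·y₁) = 67.2/√(32.2×3.05) = 6.78.
Conjugate-depth relation: y₂/y₁ = ½[√(1 + 8Fr₁²) − 1] = ½[√369.0 − 1] = 9.10.
y₂ = 9.10 × 3.05 = 27.8 ft.
E₁ = y₁ + V₁²/2g = 73.2 ft. ΔE = (y₂ − y₁)³/(4y₁y₂) = 44.6 ft. ΔE/E₁ = 44.6/73.2 = 0.609.

ΔE/E₁ = 0.609 (60.9%)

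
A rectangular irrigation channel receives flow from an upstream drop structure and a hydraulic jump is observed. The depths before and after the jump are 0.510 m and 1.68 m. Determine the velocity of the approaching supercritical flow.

V₁ = 5.95 m/s

For a rectangular channel the momentum equation gives q² = ½·g·y₁·y₂·(y₁ + y₂) = ½×9.81×0.510×1.68×2.19 = 9.20.
q = √9.20 = 3.03 m²/s.
V₁ = q/y₁ = 3.03/0.510 = 5.95 m/s.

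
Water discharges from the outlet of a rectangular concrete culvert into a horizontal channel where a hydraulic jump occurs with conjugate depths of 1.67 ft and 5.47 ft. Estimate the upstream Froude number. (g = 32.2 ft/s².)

Fr₁ = 2.65

For a rectangular channel the momentum equation gives q² = ½·g·y₁·y₂·(y₁ + y₂) = ½×32.2×1.67×5.47×7.14 = 1050.
q = √1050 = 32.4 ft²/s.
V₁ = q/y₁ = 19.4 ft/s; Fr₁ = V₁/√(g·y₁) = 2.65.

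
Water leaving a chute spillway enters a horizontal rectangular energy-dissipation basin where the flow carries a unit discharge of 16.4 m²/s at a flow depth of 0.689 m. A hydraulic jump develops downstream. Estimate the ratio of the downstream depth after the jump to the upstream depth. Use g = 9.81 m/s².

V₁ = q/y₁ = 16.4/0.689 = 23.8 m/s. Fr₁ = V₁/√(g·y₁) = 23.8/√(9.81×0.689) = 9.16.
Sequent-depth ratio: y₂/y₁ = ½[√(1 + 8Fr₁²) − 1] = ½[√671.6 − 1] = 12.5.

y₂/y₁ = 12.5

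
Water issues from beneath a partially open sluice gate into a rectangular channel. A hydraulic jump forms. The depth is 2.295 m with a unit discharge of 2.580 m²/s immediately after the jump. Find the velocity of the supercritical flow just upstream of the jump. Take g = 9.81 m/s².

V₂ = q/y₂ = 2.580/2.295 = 1.124 m/s; Fr₂ = V₂/√(g·y₂) = 0.2369.
From the momentum equation (using Fr₂), y₁/y₂ = ½[√(1 + 8Fr₂²) − 1] = ½[√1.4491 − 1] = 0.1019.
y₁ = 0.1019 × 2.295 = 0.2338 m.
V₁ = q/y₁ = 2.580/0.2338 = 11.03 m/s.

V₁ = 11.03 m/s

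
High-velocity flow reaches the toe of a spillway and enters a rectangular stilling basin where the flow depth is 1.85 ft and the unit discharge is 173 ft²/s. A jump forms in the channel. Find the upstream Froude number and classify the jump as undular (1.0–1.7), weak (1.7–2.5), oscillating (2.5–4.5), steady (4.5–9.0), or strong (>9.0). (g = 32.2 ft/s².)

V₁ = q/y₁ = 173/1.85 = 93.5 ft/s. Fr₁ = V₁/√(g·y₁) = 93.5/√(32.2×1.85) = 12.1.
Fr₁ = 12.1 lies in the strong range.

Fr₁ = 12.1; strong jump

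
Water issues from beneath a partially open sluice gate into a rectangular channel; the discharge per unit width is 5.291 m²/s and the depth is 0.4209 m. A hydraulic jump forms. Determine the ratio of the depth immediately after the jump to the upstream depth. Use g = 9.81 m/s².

y₂/y₁ = 8.263

V₁ = q/y₁ = 5.291/0.4209 = 12.57 m/s. Fr₁ = V₁/√(g·y₁) = 12.57/√(9.81×0.4209) = 6.186.
From the momentum equation for a rectangular channel, y₂/y₁ = ½[√(1 + 8Fr₁²) − 1] = ½[√307.17 − 1] = 8.263.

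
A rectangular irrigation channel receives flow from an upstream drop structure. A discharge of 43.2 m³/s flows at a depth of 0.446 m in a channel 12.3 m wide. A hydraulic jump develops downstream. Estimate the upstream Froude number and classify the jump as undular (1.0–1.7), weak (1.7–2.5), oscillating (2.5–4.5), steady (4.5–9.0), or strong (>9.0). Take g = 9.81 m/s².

Fr₁ = 3.76; oscillating jump

q = Q/b = 43.2/12.3 = 3.51 m²/s; V₁ = q/y₁ = 7.87 m/s. Fr₁ = V₁/√(g·y₁) = 3.76.
Fr₁ = 3.76 lies in the oscillating range.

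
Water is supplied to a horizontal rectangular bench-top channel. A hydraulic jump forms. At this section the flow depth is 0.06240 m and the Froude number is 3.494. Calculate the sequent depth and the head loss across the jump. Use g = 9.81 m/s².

y₂ = 0.2787 m; ΔE = 0.1455 m

Fr₁ = 3.494 (given).
By Bélanger, y₂/y₁ = ½[√(1 + 8Fr₁²) − 1] = ½[√98.664 − 1] = 4.466.
y₂ = 4.466 × 0.06240 = 0.2787 m.
V₁ = Fr₁·√(g·y₁) = 3.494×√(9.81×0.06240) = 2.734 m/s; q = V₁·y₁ = 0.1706 m²/s. V₂ = q/y₂ = 0.1706/0.2787 = 0.6120 m/s. E₁ = y₁ + V₁²/2g = 0.4433 m; E₂ = y₂ + V₂²/2g = 0.2978 m. ΔE = E₁ − E₂ = 0.1455 m.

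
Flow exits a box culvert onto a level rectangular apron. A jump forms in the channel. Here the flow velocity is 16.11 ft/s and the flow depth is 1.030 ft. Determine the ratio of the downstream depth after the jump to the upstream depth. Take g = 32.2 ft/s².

y₂/y₁ = 3.488

Fr₁ = V₁/√(g·y₁) = 16.11/√(32.2×1.030) = 2.797.
Bélanger equation: y₂/y₁ = ½[√(1 + 8Fr₁²) − 1] = ½[√63.602 − 1] = 3.488.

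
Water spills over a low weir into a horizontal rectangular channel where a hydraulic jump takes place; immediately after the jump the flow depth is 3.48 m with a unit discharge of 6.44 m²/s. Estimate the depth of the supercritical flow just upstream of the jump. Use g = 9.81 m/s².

V₂ = q/y₂ = 6.44/3.48 = 1.85 m/s; Fr₂ = V₂/√(g·y₂) = 0.317.
From the momentum equation (using Fr₂), y₁/y₂ = ½[√(1 + 8Fr₂²) − 1] = ½[√1.803 − 1] = 0.171.
y₁ = 0.171 × 3.48 = 0.596 m.

y₁ = 0.596 m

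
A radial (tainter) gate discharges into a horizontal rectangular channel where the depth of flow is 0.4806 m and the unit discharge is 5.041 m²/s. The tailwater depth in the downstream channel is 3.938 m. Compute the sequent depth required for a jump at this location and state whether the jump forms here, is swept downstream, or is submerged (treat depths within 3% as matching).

y₂ = 3.052 m; the jump is submerged

V₁ = q/y₁ = 5.041/0.4806 = 10.49 m/s. Fr₁ = V₁/√(g·y₁) = 10.49/√(9.81×0.4806) = 4.831.
Conjugate-depth relation: y₂/y₁ = ½[√(1 + 8Fr₁²) − 1] = ½[√187.68 − 1] = 6.350.
y₂ = 6.350 × 0.4806 = 3.052 m.
Tailwater y_tw = 3.938 m: y_tw > y₂, so the jump is submerged.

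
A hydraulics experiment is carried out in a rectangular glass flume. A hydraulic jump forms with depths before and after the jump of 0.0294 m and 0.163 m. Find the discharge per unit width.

For a rectangular channel the momentum equation gives q² = ½·g·y₁·y₂·(y₁ + y₂) = ½×9.81×0.0294×0.163×0.192 = 0.00452.
q = √0.00452 = 0.0672 m²/s.

q = 0.0672 m²/s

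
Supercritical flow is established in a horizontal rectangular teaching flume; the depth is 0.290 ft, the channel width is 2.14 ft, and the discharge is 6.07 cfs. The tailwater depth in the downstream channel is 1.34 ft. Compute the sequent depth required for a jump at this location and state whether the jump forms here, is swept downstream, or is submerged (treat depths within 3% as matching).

y₂ = 1.18 ft; the jump is submerged

q = Q/b = 6.07/2.14 = 2.84 ft²/s; V₁ = q/y₁ = 9.78 ft/s. Fr₁ = V₁/√(g·y₁) = 3.20.
By Bélanger, y₂/y₁ = ½[√(1 + 8Fr₁²) − 1] = ½[√82.96 − 1] = 4.05.
y₂ = 4.05 × 0.290 = 1.18 ft.
Tailwater y_tw = 1.34 ft: y_tw > y₂, so the jump is submerged.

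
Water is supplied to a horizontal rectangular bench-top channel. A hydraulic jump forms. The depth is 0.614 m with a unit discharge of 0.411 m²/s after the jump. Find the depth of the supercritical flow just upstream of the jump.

V₂ = q/y₂ = 0.411/0.614 = 0.669 m/s; Fr₂ = V₂/√(g·y₂) = 0.273.
Applying the sequent-depth relation in reverse, y₁/y₂ = ½[√(1 + 8Fr₂²) − 1] = ½[√1.595 − 1] = 0.131.
y₁ = 0.131 × 0.614 = 0.0807 m.

y₁ = 0.0807 m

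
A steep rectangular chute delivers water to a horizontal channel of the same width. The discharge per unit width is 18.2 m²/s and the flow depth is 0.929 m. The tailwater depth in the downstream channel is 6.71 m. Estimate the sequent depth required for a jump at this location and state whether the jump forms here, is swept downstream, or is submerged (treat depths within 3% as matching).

y₂ = 8.07 m; the jump is swept downstream

V₁ = q/y₁ = 18.2/0.929 = 19.6 m/s. Fr₁ = V₁/√(g·y₁) = 19.6/√(9.81×0.929) = 6.49.
Sequent-depth ratio: y₂/y₁ = ½[√(1 + 8Fr₁²) − 1] = ½[√337.9 − 1] = 8.69.
y₂ = 8.69 × 0.929 = 8.07 m.
Tailwater y_tw = 6.71 m: y_tw < y₂, so the jump is swept downstream.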